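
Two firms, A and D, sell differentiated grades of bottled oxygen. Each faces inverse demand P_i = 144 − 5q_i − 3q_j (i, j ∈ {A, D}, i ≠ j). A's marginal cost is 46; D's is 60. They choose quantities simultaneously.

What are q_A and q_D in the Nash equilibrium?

Firm A's profit: π = q_A(144 − 5q_A − 3q_D) − 46q_A.
∂π/∂q_A = 98 − 10q_A − 3q_D = 0 ⇒ q_A = 9.8 − 0.3q_D.
Similarly q_D = 8.4 − 0.3q_A.
Substituting the second reaction function into the first: q_A = 9.8 − 0.3(8.4 − 0.3q_A), which gives 0.91q_A = 7.28 ⇒ q_A = 8.
Then q_D = 8.4 − 0.3·8 = 6.

8, 6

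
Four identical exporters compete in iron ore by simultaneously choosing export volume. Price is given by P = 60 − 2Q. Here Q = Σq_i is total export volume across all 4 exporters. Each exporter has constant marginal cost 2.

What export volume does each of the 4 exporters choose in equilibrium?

5.8

A representative exporter's profit is π_i = q_i(60 − 2Q) − 2q_i, with Q = q_i + Σ_{j≠i} q_j.
First-order condition: 58 − 4q_i − 2Σ_{j≠i} q_j = 0.
Imposing symmetry (q_j = q for all j) turns Σ_{j≠i} q_j into 3q, so 58 = 10q and q = 5.8.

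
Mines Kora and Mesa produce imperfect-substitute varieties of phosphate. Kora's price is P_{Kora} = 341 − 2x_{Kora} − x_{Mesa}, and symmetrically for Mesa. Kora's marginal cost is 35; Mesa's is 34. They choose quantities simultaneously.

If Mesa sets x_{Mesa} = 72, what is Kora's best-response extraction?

58.5

Mine Kora's profit: π = x_{Kora}(341 − 2x_{Kora} − x_{Mesa}) − 35x_{Kora}.
∂π/∂x_{Kora} = 306 − 4x_{Kora} − x_{Mesa} = 0 ⇒ x_{Kora} = 76.5 − 0.25x_{Mesa}.
At x_{Mesa} = 72: x_{Kora} = 76.5 − 0.25·72 = 58.5.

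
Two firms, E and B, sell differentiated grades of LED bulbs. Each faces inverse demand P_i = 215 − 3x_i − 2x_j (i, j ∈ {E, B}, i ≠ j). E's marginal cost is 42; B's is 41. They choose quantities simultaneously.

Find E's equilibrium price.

Firm E's profit: π = x_E(215 − 3x_E − 2x_B) − 42x_E.
∂π/∂x_E = 173 − 6x_E − 2x_B = 0 ⇒ x_E = 173/6 − (1/3)x_B.
Similarly x_B = 29 − (1/3)x_E.
Solving the two reaction functions simultaneously: (1 − (−1/3)(−1/3))x_E = 173/6 − (1/3)·29, so (8/9)x_E = 115/6 and x_E = 21.5625.
Then x_B = 29 − (1/3)·21.5625 = 21.8125.
P_E = 215 − 3·21.5625 − 2·21.8125 = 106.6875.

106.6875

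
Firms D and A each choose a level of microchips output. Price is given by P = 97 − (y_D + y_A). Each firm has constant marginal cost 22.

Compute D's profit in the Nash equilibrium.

Firm D's profit: π = y_D(97 − (y_D + y_A)) − 22y_D.
∂π/∂y_D = 75 − 2y_D − y_A = 0, so y_D = 37.5 − 0.5y_A.
Setting y_D = y_A in the reaction function: y_D = 37.5 − 0.5y_D, so y_D = 37.5 / 1.5 = 25.
Price P = 97 − 50 = 47.
D's profit: (47 − 22)·25 = 625.

625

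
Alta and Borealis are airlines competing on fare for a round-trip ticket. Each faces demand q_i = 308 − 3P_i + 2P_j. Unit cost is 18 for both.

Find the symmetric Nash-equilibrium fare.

Alta's profit: π = (P_{Alta} − 18)(308 − 3P_{Alta} + 2P_{Borealis}).
∂π/∂P_{Alta} = 362 − 6P_{Alta} + 2P_{Borealis} = 0 ⇒ P_{Alta} = 181/3 + (1/3)P_{Borealis}.
By symmetry P_{Borealis} = P_{Alta}; substituting into the reaction function, (2/3)P_{Alta} = 181/3 and P_{Alta} = 90.5.

90.5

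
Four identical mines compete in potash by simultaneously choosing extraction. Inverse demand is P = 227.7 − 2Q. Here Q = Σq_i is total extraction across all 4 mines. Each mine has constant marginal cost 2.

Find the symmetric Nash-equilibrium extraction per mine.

A representative mine's profit is π_i = q_i(227.7 − 2Q) − 2q_i, with Q = q_i + Σ_{j≠i} q_j.
First-order condition: 225.7 − 4q_i − 2Σ_{j≠i} q_j = 0.
Imposing symmetry (q_j = q for all j) turns Σ_{j≠i} q_j into 3q, so 225.7 = 10q and q = 22.57.

22.57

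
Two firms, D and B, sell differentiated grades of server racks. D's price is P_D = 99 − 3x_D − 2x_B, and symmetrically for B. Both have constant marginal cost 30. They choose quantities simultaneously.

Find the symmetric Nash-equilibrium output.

Firm D's profit: π = x_D(99 − 3x_D − 2x_B) − 30x_D.
∂π/∂x_D = 69 − 6x_D − 2x_B = 0 ⇒ x_D = 11.5 − (1/3)x_B.
By symmetry x_B = x_D; substituting into the reaction function, (4/3)x_D = 11.5 and x_D = 8.625.

8.625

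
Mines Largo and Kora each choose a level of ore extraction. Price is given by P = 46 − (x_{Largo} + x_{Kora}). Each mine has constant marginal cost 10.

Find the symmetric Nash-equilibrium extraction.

Mine Largo's profit: π = x_{Largo}(46 − (x_{Largo} + x_{Kora})) − 10x_{Largo}.
∂π/∂x_{Largo} = 36 − 2x_{Largo} − x_{Kora} = 0, so x_{Largo} = 18 − 0.5x_{Kora}.
By symmetry x_{Kora} = x_{Largo}; substituting into the reaction function, 1.5x_{Largo} = 18 and x_{Largo} = 12.

12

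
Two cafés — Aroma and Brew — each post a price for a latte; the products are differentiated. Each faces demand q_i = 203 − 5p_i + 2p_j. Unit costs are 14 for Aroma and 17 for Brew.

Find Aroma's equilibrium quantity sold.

102.1875

Aroma's profit: π = (p_{Aroma} − 14)(203 − 5p_{Aroma} + 2p_{Brew}).
∂π/∂p_{Aroma} = 273 − 10p_{Aroma} + 2p_{Brew} = 0 ⇒ p_{Aroma} = 27.3 + 0.2p_{Brew}.
Similarly p_{Brew} = 28.8 + 0.2p_{Aroma}.
Plugging p_{Brew} into Aroma's best response: p_{Aroma} = 27.3 + 0.2(28.8 + 0.2p_{Aroma}) ⇒ 0.96p_{Aroma} = 33.06, so p_{Aroma} = 34.4375.
Then p_{Brew} = 28.8 + 0.2·34.4375 = 35.6875.
q_{Aroma} = 203 − 5·34.4375 + 2·35.6875 = 102.1875.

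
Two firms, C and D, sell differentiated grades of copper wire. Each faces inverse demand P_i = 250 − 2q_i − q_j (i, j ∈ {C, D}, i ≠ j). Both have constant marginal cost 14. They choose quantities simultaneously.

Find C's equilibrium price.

Firm C's profit: π = q_C(250 − 2q_C − q_D) − 14q_C.
∂π/∂q_C = 236 − 4q_C − q_D = 0 ⇒ q_C = 59 − 0.25q_D.
By symmetry q_D = q_C; substituting into the reaction function, 1.25q_C = 59 and q_C = 47.2.
P_C = 250 − 2·47.2 − 47.2 = 108.4.

108.4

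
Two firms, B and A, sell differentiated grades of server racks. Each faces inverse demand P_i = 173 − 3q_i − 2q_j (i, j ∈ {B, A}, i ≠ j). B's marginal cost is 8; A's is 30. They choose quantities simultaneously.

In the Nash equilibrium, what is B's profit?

Firm B's profit: π = q_B(173 − 3q_B − 2q_A) − 8q_B.
∂π/∂q_B = 165 − 6q_B − 2q_A = 0 ⇒ q_B = 27.5 − (1/3)q_A.
Similarly q_A = 143/6 − (1/3)q_B.
Solving the two reaction functions simultaneously: (1 − (−1/3)(−1/3))q_B = 27.5 − (1/3)·(143/6), so (8/9)q_B = 176/9 and q_B = 22.
Then q_A = 143/6 − (1/3)·22 = 16.5.
P_B = 173 − 3·22 − 2·16.5 = 74.
Profit = (74 − 8)·22 = 1452.

1452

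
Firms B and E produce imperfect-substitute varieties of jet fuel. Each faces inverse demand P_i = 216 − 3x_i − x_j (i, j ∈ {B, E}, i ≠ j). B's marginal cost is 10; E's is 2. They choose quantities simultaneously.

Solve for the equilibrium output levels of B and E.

Firm B's profit: π = x_B(216 − 3x_B − x_E) − 10x_B.
∂π/∂x_B = 206 − 6x_B − x_E = 0 ⇒ x_B = 103/3 − (1/6)x_E.
Similarly x_E = 107/3 − (1/6)x_B.
Solving the two reaction functions simultaneously: (1 − (−1/6)(−1/6))x_B = 103/3 − (1/6)·(107/3), so (35/36)x_B = 511/18 and x_B = 29.2.
Then x_E = 107/3 − (1/6)·29.2 = 30.8.

29.2, 30.8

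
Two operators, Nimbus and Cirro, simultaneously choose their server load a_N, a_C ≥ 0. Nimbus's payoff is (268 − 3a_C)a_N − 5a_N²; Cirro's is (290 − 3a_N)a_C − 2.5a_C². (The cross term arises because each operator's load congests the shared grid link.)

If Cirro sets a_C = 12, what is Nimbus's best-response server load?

Expanding Nimbus's payoff: 268a_N − 3a_Ca_N − 5a_N².
∂π/∂a_N = 268 − 3a_C − 10a_N = 0, so a_N = 26.8 − 0.3a_C.
At a_C = 12: a_N = 26.8 − 0.3·12 = 23.2.

23.2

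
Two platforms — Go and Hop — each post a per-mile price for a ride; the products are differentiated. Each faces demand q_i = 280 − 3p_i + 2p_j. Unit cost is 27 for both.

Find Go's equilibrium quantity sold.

Go's profit: π = (p_{Go} − 27)(280 − 3p_{Go} + 2p_{Hop}).
∂π/∂p_{Go} = 361 − 6p_{Go} + 2p_{Hop} = 0 ⇒ p_{Go} = 361/6 + (1/3)p_{Hop}.
Setting p_{Go} = p_{Hop} in the reaction function: p_{Go} = 361/6 + (1/3)p_{Go}, so p_{Go} = (361/6) / (2/3) = 90.25.
q_{Go} = 280 − 3·90.25 + 2·90.25 = 189.75.

189.75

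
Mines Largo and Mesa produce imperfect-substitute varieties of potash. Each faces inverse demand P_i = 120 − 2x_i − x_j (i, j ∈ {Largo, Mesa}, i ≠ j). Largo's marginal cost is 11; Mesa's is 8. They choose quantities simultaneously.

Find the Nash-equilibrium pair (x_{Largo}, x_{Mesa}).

Mine Largo's profit: π = x_{Largo}(120 − 2x_{Largo} − x_{Mesa}) − 11x_{Largo}.
∂π/∂x_{Largo} = 109 − 4x_{Largo} − x_{Mesa} = 0 ⇒ x_{Largo} = 27.25 − 0.25x_{Mesa}.
Similarly x_{Mesa} = 28 − 0.25x_{Largo}.
Plugging x_{Mesa} into Largo's best response: x_{Largo} = 27.25 − 0.25(28 − 0.25x_{Largo}) ⇒ 0.9375x_{Largo} = 20.25, so x_{Largo} = 21.6.
Then x_{Mesa} = 28 − 0.25·21.6 = 22.6.

21.6, 22.6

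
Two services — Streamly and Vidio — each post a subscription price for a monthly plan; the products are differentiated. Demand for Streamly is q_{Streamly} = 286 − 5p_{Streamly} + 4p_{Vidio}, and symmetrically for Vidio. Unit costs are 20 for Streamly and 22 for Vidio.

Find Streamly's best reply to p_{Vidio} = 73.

Streamly's profit: π = (p_{Streamly} − 20)(286 − 5p_{Streamly} + 4p_{Vidio}).
∂π/∂p_{Streamly} = 386 − 10p_{Streamly} + 4p_{Vidio} = 0 ⇒ p_{Streamly} = 38.6 + 0.4p_{Vidio}.
At p_{Vidio} = 73: p_{Streamly} = 38.6 + 0.4·73 = 67.8.

67.8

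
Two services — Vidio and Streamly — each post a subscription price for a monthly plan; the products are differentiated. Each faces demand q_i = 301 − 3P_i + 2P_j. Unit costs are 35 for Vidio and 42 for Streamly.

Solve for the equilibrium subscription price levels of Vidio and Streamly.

Vidio's profit: π = (P_{Vidio} − 35)(301 − 3P_{Vidio} + 2P_{Streamly}).
∂π/∂P_{Vidio} = 406 − 6P_{Vidio} + 2P_{Streamly} = 0 ⇒ P_{Vidio} = 203/3 + (1/3)P_{Streamly}.
Similarly P_{Streamly} = 427/6 + (1/3)P_{Vidio}.
Solving the two reaction functions simultaneously: (1 − (1/3)(1/3))P_{Vidio} = 203/3 + (1/3)·(427/6), so (8/9)P_{Vidio} = 1645/18 and P_{Vidio} = 102.8125.
Then P_{Streamly} = 427/6 + (1/3)·102.8125 = 105.4375.

102.8125, 105.4375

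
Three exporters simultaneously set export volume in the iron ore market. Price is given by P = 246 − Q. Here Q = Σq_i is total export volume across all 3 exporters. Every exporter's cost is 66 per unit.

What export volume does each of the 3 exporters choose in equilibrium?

A representative exporter's profit is π_i = q_i(246 − Q) − 66q_i, with Q = q_i + Σ_{j≠i} q_j.
First-order condition: 180 − 2q_i − Σ_{j≠i} q_j = 0.
With identical exporters, set every q_j = q: then 180 − 2q − 2q = 0, i.e. q = 180/4 = 45.

45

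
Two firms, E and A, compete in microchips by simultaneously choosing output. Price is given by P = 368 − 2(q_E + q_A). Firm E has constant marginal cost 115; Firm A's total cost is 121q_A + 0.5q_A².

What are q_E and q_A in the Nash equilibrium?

Firm E's profit: π = q_E(368 − 2(q_E + q_A)) − 115q_E.
∂π/∂q_E = 253 − 4q_E − 2q_A = 0, so q_E = 63.25 − 0.5q_A.
For A: ∂π/∂q_A = 247 − 5q_A − 2q_E = 0 ⇒ q_A = 49.4 − 0.4q_E.
Solving the two reaction functions simultaneously: (1 − (−0.5)(−0.4))q_E = 63.25 − 0.5·49.4, so 0.8q_E = 38.55 and q_E = 48.1875.
Then q_A = 49.4 − 0.4·48.1875 = 30.125.

48.1875, 30.125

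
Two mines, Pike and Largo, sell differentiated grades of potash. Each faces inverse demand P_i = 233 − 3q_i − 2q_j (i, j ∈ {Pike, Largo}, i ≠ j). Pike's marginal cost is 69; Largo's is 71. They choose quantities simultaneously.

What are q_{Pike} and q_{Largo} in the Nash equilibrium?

Mine Pike's profit: π = q_{Pike}(233 − 3q_{Pike} − 2q_{Largo}) − 69q_{Pike}.
∂π/∂q_{Pike} = 164 − 6q_{Pike} − 2q_{Largo} = 0 ⇒ q_{Pike} = 82/3 − (1/3)q_{Largo}.
Similarly q_{Largo} = 27 − (1/3)q_{Pike}.
Solving the two reaction functions simultaneously: (1 − (−1/3)(−1/3))q_{Pike} = 82/3 − (1/3)·27, so (8/9)q_{Pike} = 55/3 and q_{Pike} = 20.625.
Then q_{Largo} = 27 − (1/3)·20.625 = 20.125.

20.625, 20.125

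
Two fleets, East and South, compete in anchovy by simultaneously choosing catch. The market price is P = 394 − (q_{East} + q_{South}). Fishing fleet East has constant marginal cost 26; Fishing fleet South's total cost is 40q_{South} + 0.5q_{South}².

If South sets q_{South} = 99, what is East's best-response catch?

Fishing fleet East's profit: π = q_{East}(394 − (q_{East} + q_{South})) − 26q_{East}.
∂π/∂q_{East} = 368 − 2q_{East} − q_{South} = 0, so q_{East} = 184 − 0.5q_{South}.
At q_{South} = 99: q_{East} = 184 − 0.5·99 = 134.5.

134.5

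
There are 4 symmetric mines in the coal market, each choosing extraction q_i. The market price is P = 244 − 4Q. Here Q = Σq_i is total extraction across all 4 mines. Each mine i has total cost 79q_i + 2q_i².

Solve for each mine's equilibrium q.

6.875

A representative mine's profit is π_i = q_i(244 − 4Q) − 79q_i − 2q_i², with Q = q_i + Σ_{j≠i} q_j.
First-order condition: 165 − 12q_i − 4Σ_{j≠i} q_j = 0.
Imposing symmetry (q_j = q for all j) turns Σ_{j≠i} q_j into 3q, so 165 = 24q and q = 6.875.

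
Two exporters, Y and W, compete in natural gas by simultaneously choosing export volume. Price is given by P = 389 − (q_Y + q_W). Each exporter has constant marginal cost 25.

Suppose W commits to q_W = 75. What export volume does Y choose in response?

144.5

Exporter Y's profit: π = q_Y(389 − (q_Y + q_W)) − 25q_Y.
∂π/∂q_Y = 364 − 2q_Y − q_W = 0, so q_Y = 182 − 0.5q_W.
At q_W = 75: q_Y = 182 − 0.5·75 = 144.5.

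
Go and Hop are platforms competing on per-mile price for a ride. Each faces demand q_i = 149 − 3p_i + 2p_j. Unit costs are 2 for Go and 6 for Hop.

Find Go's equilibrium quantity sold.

Go's profit: π = (p_{Go} − 2)(149 − 3p_{Go} + 2p_{Hop}).
∂π/∂p_{Go} = 155 − 6p_{Go} + 2p_{Hop} = 0 ⇒ p_{Go} = 155/6 + (1/3)p_{Hop}.
Similarly p_{Hop} = 167/6 + (1/3)p_{Go}.
Substituting the second reaction function into the first: p_{Go} = 155/6 + (1/3)(167/6 + (1/3)p_{Go}), which gives (8/9)p_{Go} = 316/9 ⇒ p_{Go} = 39.5.
Then p_{Hop} = 167/6 + (1/3)·39.5 = 41.
q_{Go} = 149 − 3·39.5 + 2·41 = 112.5.

112.5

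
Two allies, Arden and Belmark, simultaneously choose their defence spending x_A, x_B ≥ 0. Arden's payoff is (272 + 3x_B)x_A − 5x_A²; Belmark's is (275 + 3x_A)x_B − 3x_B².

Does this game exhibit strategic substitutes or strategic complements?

strategic complements

Expanding Arden's payoff: 272x_A + 3x_Bx_A − 5x_A².
∂π/∂x_A = 272 + 3x_B − 10x_A = 0, so x_A = 27.2 + 0.3x_B.
The best-response slope dx_A/dx_B = 0.3 > 0: the reaction function is upward-sloping, so the choices are strategic complements.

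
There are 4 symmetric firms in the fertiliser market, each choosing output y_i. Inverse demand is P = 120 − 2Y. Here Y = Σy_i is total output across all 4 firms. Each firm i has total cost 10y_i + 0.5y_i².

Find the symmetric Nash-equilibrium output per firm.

10

A representative firm's profit is π_i = y_i(120 − 2Y) − 10y_i − 0.5y_i², with Y = y_i + Σ_{j≠i} y_j.
First-order condition: 110 − 5y_i − 2Σ_{j≠i} y_j = 0.
Imposing symmetry (y_j = y for all j) turns Σ_{j≠i} y_j into 3y, so 110 = 11y and y = 10.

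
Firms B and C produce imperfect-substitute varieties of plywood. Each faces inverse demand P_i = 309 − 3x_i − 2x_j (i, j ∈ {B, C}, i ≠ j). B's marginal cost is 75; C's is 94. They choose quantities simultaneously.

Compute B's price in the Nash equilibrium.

Firm B's profit: π = x_B(309 − 3x_B − 2x_C) − 75x_B.
∂π/∂x_B = 234 − 6x_B − 2x_C = 0 ⇒ x_B = 39 − (1/3)x_C.
Similarly x_C = 215/6 − (1/3)x_B.
Plugging x_C into B's best response: x_B = 39 − (1/3)(215/6 − (1/3)x_B) ⇒ (8/9)x_B = 487/18, so x_B = 30.4375.
Then x_C = 215/6 − (1/3)·30.4375 = 25.6875.
P_B = 309 − 3·30.4375 − 2·25.6875 = 166.3125.

166.3125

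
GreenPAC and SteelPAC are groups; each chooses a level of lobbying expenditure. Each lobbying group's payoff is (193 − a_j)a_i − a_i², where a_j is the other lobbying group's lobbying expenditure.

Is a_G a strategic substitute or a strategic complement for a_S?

strategic substitutes

GreenPAC's payoff is (193 − a_S)a_G − a_G².
∂π/∂a_G = 193 − a_S − 2a_G = 0, so a_G = 96.5 − 0.5a_S.
The best-response slope da_G/da_S = −0.5 < 0: the reaction function is downward-sloping, so the choices are strategic substitutes.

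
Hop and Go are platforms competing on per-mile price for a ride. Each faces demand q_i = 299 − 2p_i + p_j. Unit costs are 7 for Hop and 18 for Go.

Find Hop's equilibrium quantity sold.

197.6

Hop's profit: π = (p_{Hop} − 7)(299 − 2p_{Hop} + p_{Go}).
∂π/∂p_{Hop} = 313 − 4p_{Hop} + p_{Go} = 0 ⇒ p_{Hop} = 78.25 + 0.25p_{Go}.
Similarly p_{Go} = 83.75 + 0.25p_{Hop}.
Plugging p_{Go} into Hop's best response: p_{Hop} = 78.25 + 0.25(83.75 + 0.25p_{Hop}) ⇒ 0.9375p_{Hop} = 99.1875, so p_{Hop} = 105.8.
Then p_{Go} = 83.75 + 0.25·105.8 = 110.2.
q_{Hop} = 299 − 2·105.8 + 110.2 = 197.6.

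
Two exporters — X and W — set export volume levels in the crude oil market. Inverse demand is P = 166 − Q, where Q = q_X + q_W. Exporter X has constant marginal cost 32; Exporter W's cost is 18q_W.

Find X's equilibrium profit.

1600

Exporter X's profit: π = q_X(166 − (q_X + q_W)) − 32q_X.
∂π/∂q_X = 134 − 2q_X − q_W = 0, so q_X = 67 − 0.5q_W.
By the same steps for W: q_W = 74 − 0.5q_X.
Plugging q_W into X's best response: q_X = 67 − 0.5(74 − 0.5q_X) ⇒ 0.75q_X = 30, so q_X = 40.
Then q_W = 74 − 0.5·40 = 54.
Price P = 166 − 94 = 72.
X's profit: (72 − 32)·40 = 1600.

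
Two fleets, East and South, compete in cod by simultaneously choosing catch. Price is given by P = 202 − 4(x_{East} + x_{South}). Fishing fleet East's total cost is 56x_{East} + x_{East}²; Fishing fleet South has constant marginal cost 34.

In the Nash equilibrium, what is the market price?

102.5

Fishing fleet East's profit: π = x_{East}(202 − 4(x_{East} + x_{South})) − 56x_{East} − x_{East}².
∂π/∂x_{East} = 146 − 10x_{East} − 4x_{South} = 0, so x_{East} = 14.6 − 0.4x_{South}.
For South: ∂π/∂x_{South} = 168 − 8x_{South} − 4x_{East} = 0 ⇒ x_{South} = 21 − 0.5x_{East}.
Plugging x_{South} into East's best response: x_{East} = 14.6 − 0.4(21 − 0.5x_{East}) ⇒ 0.8x_{East} = 6.2, so x_{East} = 7.75.
Then x_{South} = 21 − 0.5·7.75 = 17.125.
Equilibrium price: P = 202 − 4·24.875 = 102.5.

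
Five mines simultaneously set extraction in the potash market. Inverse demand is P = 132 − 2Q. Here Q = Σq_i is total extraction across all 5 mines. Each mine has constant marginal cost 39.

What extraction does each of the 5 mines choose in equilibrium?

A representative mine's profit is π_i = q_i(132 − 2Q) − 39q_i, with Q = q_i + Σ_{j≠i} q_j.
First-order condition: 93 − 4q_i − 2Σ_{j≠i} q_j = 0.
Imposing symmetry (q_j = q for all j) turns Σ_{j≠i} q_j into 4q, so 93 = 12q and q = 7.75.

7.75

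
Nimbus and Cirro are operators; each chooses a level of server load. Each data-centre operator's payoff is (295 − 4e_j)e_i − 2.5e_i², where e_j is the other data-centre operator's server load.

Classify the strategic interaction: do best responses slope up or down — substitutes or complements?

Nimbus's payoff is (295 − 4e_C)e_N − 2.5e_N².
∂π/∂e_N = 295 − 4e_C − 5e_N = 0, so e_N = 59 − 0.8e_C.
The best-response slope de_N/de_C = −0.8 < 0: the reaction function is downward-sloping, so the choices are strategic substitutes.

strategic substitutes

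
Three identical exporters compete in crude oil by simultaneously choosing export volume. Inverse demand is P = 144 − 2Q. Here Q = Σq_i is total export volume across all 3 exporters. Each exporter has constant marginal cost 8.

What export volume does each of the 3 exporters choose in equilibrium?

17

A representative exporter's profit is π_i = q_i(144 − 2Q) − 8q_i, with Q = q_i + Σ_{j≠i} q_j.
First-order condition: 136 − 4q_i − 2Σ_{j≠i} q_j = 0.
With identical exporters, set every q_j = q: then 136 − 4q − 4q = 0, i.e. q = 136/8 = 17.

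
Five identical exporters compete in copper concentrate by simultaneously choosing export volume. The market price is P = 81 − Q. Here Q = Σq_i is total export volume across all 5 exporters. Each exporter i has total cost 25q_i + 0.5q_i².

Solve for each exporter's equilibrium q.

A representative exporter's profit is π_i = q_i(81 − Q) − 25q_i − 0.5q_i², with Q = q_i + Σ_{j≠i} q_j.
First-order condition: 56 − 3q_i − Σ_{j≠i} q_j = 0.
In a symmetric equilibrium every exporter chooses the same q, so Σ_{j≠i} q_j = 4q. The condition becomes 56 − 7q = 0, giving q = 56/7 = 8.

8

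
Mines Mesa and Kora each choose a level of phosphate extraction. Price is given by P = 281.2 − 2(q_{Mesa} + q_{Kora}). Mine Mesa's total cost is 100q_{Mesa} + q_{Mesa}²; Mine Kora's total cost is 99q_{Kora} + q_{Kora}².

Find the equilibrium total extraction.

Mine Mesa's profit: π = q_{Mesa}(281.2 − 2(q_{Mesa} + q_{Kora})) − 100q_{Mesa} − q_{Mesa}².
∂π/∂q_{Mesa} = 181.2 − 6q_{Mesa} − 2q_{Kora} = 0, so q_{Mesa} = 30.2 − (1/3)q_{Kora}.
By the same steps for Kora: q_{Kora} = 911/30 − (1/3)q_{Mesa}.
Solving the two reaction functions simultaneously: (1 − (−1/3)(−1/3))q_{Mesa} = 30.2 − (1/3)·(911/30), so (8/9)q_{Mesa} = 1807/90 and q_{Mesa} = 22.5875.
Then q_{Kora} = 911/30 − (1/3)·22.5875 = 22.8375.
Total extraction: 22.5875 + 22.8375 = 45.425.

45.425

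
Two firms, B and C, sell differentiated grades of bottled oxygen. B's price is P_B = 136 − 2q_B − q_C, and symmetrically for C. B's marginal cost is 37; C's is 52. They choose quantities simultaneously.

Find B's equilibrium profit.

865.28

Firm B's profit: π = q_B(136 − 2q_B − q_C) − 37q_B.
∂π/∂q_B = 99 − 4q_B − q_C = 0 ⇒ q_B = 24.75 − 0.25q_C.
Similarly q_C = 21 − 0.25q_B.
Substituting the second reaction function into the first: q_B = 24.75 − 0.25(21 − 0.25q_B), which gives 0.9375q_B = 19.5 ⇒ q_B = 20.8.
Then q_C = 21 − 0.25·20.8 = 15.8.
P_B = 136 − 2·20.8 − 15.8 = 78.6.
Profit = (78.6 − 37)·20.8 = 865.28.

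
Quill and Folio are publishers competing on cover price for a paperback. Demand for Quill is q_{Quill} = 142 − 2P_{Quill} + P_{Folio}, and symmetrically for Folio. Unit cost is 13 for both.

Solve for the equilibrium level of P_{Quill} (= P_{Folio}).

Quill's profit: π = (P_{Quill} − 13)(142 − 2P_{Quill} + P_{Folio}).
∂π/∂P_{Quill} = 168 − 4P_{Quill} + P_{Folio} = 0 ⇒ P_{Quill} = 42 + 0.25P_{Folio}.
Setting P_{Quill} = P_{Folio} in the reaction function: P_{Quill} = 42 + 0.25P_{Quill}, so P_{Quill} = 42 / 0.75 = 56.

56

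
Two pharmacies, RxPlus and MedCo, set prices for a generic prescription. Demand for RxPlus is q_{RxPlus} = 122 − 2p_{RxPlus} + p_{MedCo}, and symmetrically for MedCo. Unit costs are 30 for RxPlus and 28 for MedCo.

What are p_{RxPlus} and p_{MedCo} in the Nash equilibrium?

60.4, 59.6

RxPlus's profit: π = (p_{RxPlus} − 30)(122 − 2p_{RxPlus} + p_{MedCo}).
∂π/∂p_{RxPlus} = 182 − 4p_{RxPlus} + p_{MedCo} = 0 ⇒ p_{RxPlus} = 45.5 + 0.25p_{MedCo}.
Similarly p_{MedCo} = 44.5 + 0.25p_{RxPlus}.
Solving the two reaction functions simultaneously: (1 − (0.25)(0.25))p_{RxPlus} = 45.5 + 0.25·44.5, so 0.9375p_{RxPlus} = 56.625 and p_{RxPlus} = 60.4.
Then p_{MedCo} = 44.5 + 0.25·60.4 = 59.6.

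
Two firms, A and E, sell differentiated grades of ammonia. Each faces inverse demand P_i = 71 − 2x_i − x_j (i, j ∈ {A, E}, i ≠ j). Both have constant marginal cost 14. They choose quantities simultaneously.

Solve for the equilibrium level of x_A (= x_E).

11.4

Firm A's profit: π = x_A(71 − 2x_A − x_E) − 14x_A.
∂π/∂x_A = 57 − 4x_A − x_E = 0 ⇒ x_A = 14.25 − 0.25x_E.
By symmetry x_E = x_A; substituting into the reaction function, 1.25x_A = 14.25 and x_A = 11.4.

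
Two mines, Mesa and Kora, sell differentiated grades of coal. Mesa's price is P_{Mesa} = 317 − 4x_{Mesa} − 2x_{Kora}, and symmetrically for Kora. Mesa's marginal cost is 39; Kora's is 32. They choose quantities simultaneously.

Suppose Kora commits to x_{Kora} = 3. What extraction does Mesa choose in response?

Mine Mesa's profit: π = x_{Mesa}(317 − 4x_{Mesa} − 2x_{Kora}) − 39x_{Mesa}.
∂π/∂x_{Mesa} = 278 − 8x_{Mesa} − 2x_{Kora} = 0 ⇒ x_{Mesa} = 34.75 − 0.25x_{Kora}.
At x_{Kora} = 3: x_{Mesa} = 34.75 − 0.25·3 = 34.

34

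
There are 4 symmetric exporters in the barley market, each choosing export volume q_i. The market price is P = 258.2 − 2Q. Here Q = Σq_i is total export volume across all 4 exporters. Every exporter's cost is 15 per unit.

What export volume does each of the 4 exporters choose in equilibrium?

24.32

A representative exporter's profit is π_i = q_i(258.2 − 2Q) − 15q_i, with Q = q_i + Σ_{j≠i} q_j.
First-order condition: 243.2 − 4q_i − 2Σ_{j≠i} q_j = 0.
With identical exporters, set every q_j = q: then 243.2 − 4q − 6q = 0, i.e. q = 243.2/10 = 24.32.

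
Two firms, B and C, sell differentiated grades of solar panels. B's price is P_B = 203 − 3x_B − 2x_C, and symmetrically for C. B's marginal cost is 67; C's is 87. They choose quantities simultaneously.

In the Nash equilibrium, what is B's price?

Firm B's profit: π = x_B(203 − 3x_B − 2x_C) − 67x_B.
∂π/∂x_B = 136 − 6x_B − 2x_C = 0 ⇒ x_B = 68/3 − (1/3)x_C.
Similarly x_C = 58/3 − (1/3)x_B.
Plugging x_C into B's best response: x_B = 68/3 − (1/3)(58/3 − (1/3)x_B) ⇒ (8/9)x_B = 146/9, so x_B = 18.25.
Then x_C = 58/3 − (1/3)·18.25 = 13.25.
P_B = 203 − 3·18.25 − 2·13.25 = 121.75.

121.75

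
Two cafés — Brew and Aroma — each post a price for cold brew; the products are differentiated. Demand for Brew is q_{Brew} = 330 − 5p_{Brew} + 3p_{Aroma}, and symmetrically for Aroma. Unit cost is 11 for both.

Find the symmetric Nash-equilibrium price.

Brew's profit: π = (p_{Brew} − 11)(330 − 5p_{Brew} + 3p_{Aroma}).
∂π/∂p_{Brew} = 385 − 10p_{Brew} + 3p_{Aroma} = 0 ⇒ p_{Brew} = 38.5 + 0.3p_{Aroma}.
By symmetry p_{Aroma} = p_{Brew}; substituting into the reaction function, 0.7p_{Brew} = 38.5 and p_{Brew} = 55.

55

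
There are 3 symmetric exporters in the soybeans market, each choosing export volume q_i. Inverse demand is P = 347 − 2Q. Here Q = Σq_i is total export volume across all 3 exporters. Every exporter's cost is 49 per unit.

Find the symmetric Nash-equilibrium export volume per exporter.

A representative exporter's profit is π_i = q_i(347 − 2Q) − 49q_i, with Q = q_i + Σ_{j≠i} q_j.
First-order condition: 298 − 4q_i − 2Σ_{j≠i} q_j = 0.
In a symmetric equilibrium every exporter chooses the same q, so Σ_{j≠i} q_j = 2q. The condition becomes 298 − 8q = 0, giving q = 298/8 = 37.25.

37.25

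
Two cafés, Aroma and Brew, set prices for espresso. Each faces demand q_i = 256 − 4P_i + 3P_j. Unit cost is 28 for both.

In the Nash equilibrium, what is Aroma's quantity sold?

182.4

Aroma's profit: π = (P_{Aroma} − 28)(256 − 4P_{Aroma} + 3P_{Brew}).
∂π/∂P_{Aroma} = 368 − 8P_{Aroma} + 3P_{Brew} = 0 ⇒ P_{Aroma} = 46 + 0.375P_{Brew}.
The game is symmetric, so in equilibrium P_{Brew} = P_{Aroma}: the reaction function gives 0.625P_{Aroma} = 46, hence P_{Aroma} = 73.6.
q_{Aroma} = 256 − 4·73.6 + 3·73.6 = 182.4.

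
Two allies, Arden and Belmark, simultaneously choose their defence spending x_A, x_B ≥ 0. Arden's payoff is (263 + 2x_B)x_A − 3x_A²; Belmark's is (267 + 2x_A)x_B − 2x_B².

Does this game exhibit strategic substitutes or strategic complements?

Expanding Arden's payoff: 263x_A + 2x_Bx_A − 3x_A².
∂π/∂x_A = 263 + 2x_B − 6x_A = 0, so x_A = 263/6 + (1/3)x_B.
The best-response slope dx_A/dx_B = 1/3 > 0: the reaction function is upward-sloping, so the choices are strategic complements.

strategic complements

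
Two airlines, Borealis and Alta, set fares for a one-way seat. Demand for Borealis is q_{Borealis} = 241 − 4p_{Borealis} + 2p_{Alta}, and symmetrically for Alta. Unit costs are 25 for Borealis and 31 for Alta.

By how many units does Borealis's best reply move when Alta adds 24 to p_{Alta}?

Borealis's profit: π = (p_{Borealis} − 25)(241 − 4p_{Borealis} + 2p_{Alta}).
∂π/∂p_{Borealis} = 341 − 8p_{Borealis} + 2p_{Alta} = 0 ⇒ p_{Borealis} = 42.625 + 0.25p_{Alta}.
The reaction-function slope is 0.25, so a 24-unit rise in p_{Alta} moves p_{Borealis} by 0.25 × 24 = 6. Borealis's best response rises — the actions are strategic complements.

6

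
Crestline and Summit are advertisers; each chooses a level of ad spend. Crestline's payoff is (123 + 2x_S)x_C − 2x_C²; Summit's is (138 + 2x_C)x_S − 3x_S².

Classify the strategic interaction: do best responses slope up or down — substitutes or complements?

strategic complements

Expanding Crestline's payoff: 123x_C + 2x_Sx_C − 2x_C².
∂π/∂x_C = 123 + 2x_S − 4x_C = 0, so x_C = 30.75 + 0.5x_S.
The best-response slope dx_C/dx_S = 0.5 > 0: the reaction function is upward-sloping, so the choices are strategic complements.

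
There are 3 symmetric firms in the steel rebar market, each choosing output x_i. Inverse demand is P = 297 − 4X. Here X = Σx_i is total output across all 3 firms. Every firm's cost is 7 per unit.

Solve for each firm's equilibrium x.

A representative firm's profit is π_i = x_i(297 − 4X) − 7x_i, with X = x_i + Σ_{j≠i} x_j.
First-order condition: 290 − 8x_i − 4Σ_{j≠i} x_j = 0.
With identical firms, set every x_j = x: then 290 − 8x − 8x = 0, i.e. x = 290/16 = 18.125.

18.125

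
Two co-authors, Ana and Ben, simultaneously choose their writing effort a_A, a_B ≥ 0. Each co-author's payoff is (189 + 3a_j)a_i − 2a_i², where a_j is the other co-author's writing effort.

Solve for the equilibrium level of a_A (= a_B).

Ana's payoff is (189 + 3a_B)a_A − 2a_A².
∂π/∂a_A = 189 + 3a_B − 4a_A = 0, so a_A = 47.25 + 0.75a_B.
Setting a_A = a_B in the reaction function: a_A = 47.25 + 0.75a_A, so a_A = 47.25 / 0.25 = 189.

189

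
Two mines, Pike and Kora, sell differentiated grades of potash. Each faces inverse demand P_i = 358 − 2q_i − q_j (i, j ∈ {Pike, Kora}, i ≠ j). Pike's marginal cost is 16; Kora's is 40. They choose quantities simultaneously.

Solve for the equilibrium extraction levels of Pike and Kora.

Mine Pike's profit: π = q_{Pike}(358 − 2q_{Pike} − q_{Kora}) − 16q_{Pike}.
∂π/∂q_{Pike} = 342 − 4q_{Pike} − q_{Kora} = 0 ⇒ q_{Pike} = 85.5 − 0.25q_{Kora}.
Similarly q_{Kora} = 79.5 − 0.25q_{Pike}.
Solving the two reaction functions simultaneously: (1 − (−0.25)(−0.25))q_{Pike} = 85.5 − 0.25·79.5, so 0.9375q_{Pike} = 65.625 and q_{Pike} = 70.
Then q_{Kora} = 79.5 − 0.25·70 = 62.

70, 62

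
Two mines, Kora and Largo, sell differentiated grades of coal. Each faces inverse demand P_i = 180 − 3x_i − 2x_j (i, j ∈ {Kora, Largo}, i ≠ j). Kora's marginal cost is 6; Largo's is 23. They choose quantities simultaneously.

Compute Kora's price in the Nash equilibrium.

Mine Kora's profit: π = x_{Kora}(180 − 3x_{Kora} − 2x_{Largo}) − 6x_{Kora}.
∂π/∂x_{Kora} = 174 − 6x_{Kora} − 2x_{Largo} = 0 ⇒ x_{Kora} = 29 − (1/3)x_{Largo}.
Similarly x_{Largo} = 157/6 − (1/3)x_{Kora}.
Plugging x_{Largo} into Kora's best response: x_{Kora} = 29 − (1/3)(157/6 − (1/3)x_{Kora}) ⇒ (8/9)x_{Kora} = 365/18, so x_{Kora} = 22.8125.
Then x_{Largo} = 157/6 − (1/3)·22.8125 = 18.5625.
P_{Kora} = 180 − 3·22.8125 − 2·18.5625 = 74.4375.

74.4375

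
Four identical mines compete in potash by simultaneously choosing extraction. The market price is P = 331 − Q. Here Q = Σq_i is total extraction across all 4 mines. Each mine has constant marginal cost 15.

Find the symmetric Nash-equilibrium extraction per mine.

A representative mine's profit is π_i = q_i(331 − Q) − 15q_i, with Q = q_i + Σ_{j≠i} q_j.
First-order condition: 316 − 2q_i − Σ_{j≠i} q_j = 0.
In a symmetric equilibrium every mine chooses the same q, so Σ_{j≠i} q_j = 3q. The condition becomes 316 − 5q = 0, giving q = 316/5 = 63.2.

63.2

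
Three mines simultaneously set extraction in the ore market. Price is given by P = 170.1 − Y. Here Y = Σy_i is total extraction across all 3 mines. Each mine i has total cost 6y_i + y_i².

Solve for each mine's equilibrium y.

A representative mine's profit is π_i = y_i(170.1 − Y) − 6y_i − y_i², with Y = y_i + Σ_{j≠i} y_j.
First-order condition: 164.1 − 4y_i − Σ_{j≠i} y_j = 0.
In a symmetric equilibrium every mine chooses the same y, so Σ_{j≠i} y_j = 2y. The condition becomes 164.1 − 6y = 0, giving y = 164.1/6 = 27.35.

27.35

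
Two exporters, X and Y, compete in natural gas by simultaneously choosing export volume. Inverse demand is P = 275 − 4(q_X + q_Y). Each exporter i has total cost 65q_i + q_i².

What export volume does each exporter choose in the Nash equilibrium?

Exporter X's profit: π = q_X(275 − 4(q_X + q_Y)) − 65q_X − q_X².
∂π/∂q_X = 210 − 10q_X − 4q_Y = 0, so q_X = 21 − 0.4q_Y.
Setting q_X = q_Y in the reaction function: q_X = 21 − 0.4q_X, so q_X = 21 / 1.4 = 15.

15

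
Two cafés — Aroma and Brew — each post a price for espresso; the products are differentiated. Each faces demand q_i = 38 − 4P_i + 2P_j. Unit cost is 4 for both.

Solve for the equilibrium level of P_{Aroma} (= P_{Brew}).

Aroma's profit: π = (P_{Aroma} − 4)(38 − 4P_{Aroma} + 2P_{Brew}).
∂π/∂P_{Aroma} = 54 − 8P_{Aroma} + 2P_{Brew} = 0 ⇒ P_{Aroma} = 6.75 + 0.25P_{Brew}.
Setting P_{Aroma} = P_{Brew} in the reaction function: P_{Aroma} = 6.75 + 0.25P_{Aroma}, so P_{Aroma} = 6.75 / 0.75 = 9.

9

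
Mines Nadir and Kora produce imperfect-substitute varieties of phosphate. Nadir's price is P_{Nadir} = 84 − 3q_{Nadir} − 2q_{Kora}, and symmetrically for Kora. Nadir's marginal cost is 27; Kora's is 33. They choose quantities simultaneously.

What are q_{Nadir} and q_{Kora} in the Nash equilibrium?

7.5, 6

Mine Nadir's profit: π = q_{Nadir}(84 − 3q_{Nadir} − 2q_{Kora}) − 27q_{Nadir}.
∂π/∂q_{Nadir} = 57 − 6q_{Nadir} − 2q_{Kora} = 0 ⇒ q_{Nadir} = 9.5 − (1/3)q_{Kora}.
Similarly q_{Kora} = 8.5 − (1/3)q_{Nadir}.
Substituting the second reaction function into the first: q_{Nadir} = 9.5 − (1/3)(8.5 − (1/3)q_{Nadir}), which gives (8/9)q_{Nadir} = 20/3 ⇒ q_{Nadir} = 7.5.
Then q_{Kora} = 8.5 − (1/3)·7.5 = 6.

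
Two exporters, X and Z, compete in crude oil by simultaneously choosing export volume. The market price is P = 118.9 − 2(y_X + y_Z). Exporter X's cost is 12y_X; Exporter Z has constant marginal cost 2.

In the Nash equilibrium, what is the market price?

44.3

Exporter X's profit: π = y_X(118.9 − 2(y_X + y_Z)) − 12y_X.
∂π/∂y_X = 106.9 − 4y_X − 2y_Z = 0, so y_X = 26.725 − 0.5y_Z.
By the same steps for Z: y_Z = 29.225 − 0.5y_X.
Solving the two reaction functions simultaneously: (1 − (−0.5)(−0.5))y_X = 26.725 − 0.5·29.225, so 0.75y_X = 12.1125 and y_X = 16.15.
Then y_Z = 29.225 − 0.5·16.15 = 21.15.
Equilibrium price: P = 118.9 − 2·37.3 = 44.3.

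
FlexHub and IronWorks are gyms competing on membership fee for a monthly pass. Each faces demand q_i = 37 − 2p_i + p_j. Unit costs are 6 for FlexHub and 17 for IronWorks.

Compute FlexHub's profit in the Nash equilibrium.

278.48

FlexHub's profit: π = (p_{FlexHub} − 6)(37 − 2p_{FlexHub} + p_{IronWorks}).
∂π/∂p_{FlexHub} = 49 − 4p_{FlexHub} + p_{IronWorks} = 0 ⇒ p_{FlexHub} = 12.25 + 0.25p_{IronWorks}.
Similarly p_{IronWorks} = 17.75 + 0.25p_{FlexHub}.
Substituting the second reaction function into the first: p_{FlexHub} = 12.25 + 0.25(17.75 + 0.25p_{FlexHub}), which gives 0.9375p_{FlexHub} = 16.6875 ⇒ p_{FlexHub} = 17.8.
Then p_{IronWorks} = 17.75 + 0.25·17.8 = 22.2.
q_{FlexHub} = 37 − 2·17.8 + 22.2 = 23.6.
Profit = (17.8 − 6)·23.6 = 278.48.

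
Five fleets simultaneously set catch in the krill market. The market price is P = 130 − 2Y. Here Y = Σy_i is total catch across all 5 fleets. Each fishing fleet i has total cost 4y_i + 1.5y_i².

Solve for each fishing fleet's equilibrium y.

A representative fishing fleet's profit is π_i = y_i(130 − 2Y) − 4y_i − 1.5y_i², with Y = y_i + Σ_{j≠i} y_j.
First-order condition: 126 − 7y_i − 2Σ_{j≠i} y_j = 0.
With identical fishing fleets, set every y_j = y: then 126 − 7y − 8y = 0, i.e. y = 126/15 = 8.4.

8.4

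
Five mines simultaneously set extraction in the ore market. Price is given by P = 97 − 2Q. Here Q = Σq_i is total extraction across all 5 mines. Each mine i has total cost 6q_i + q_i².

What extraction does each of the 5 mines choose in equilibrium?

6.5

A representative mine's profit is π_i = q_i(97 − 2Q) − 6q_i − q_i², with Q = q_i + Σ_{j≠i} q_j.
First-order condition: 91 − 6q_i − 2Σ_{j≠i} q_j = 0.
With identical mines, set every q_j = q: then 91 − 6q − 8q = 0, i.e. q = 91/14 = 6.5.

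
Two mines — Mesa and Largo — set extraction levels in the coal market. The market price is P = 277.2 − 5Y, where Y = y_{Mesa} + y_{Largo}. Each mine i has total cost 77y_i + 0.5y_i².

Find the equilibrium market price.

152.075

Mine Mesa's profit: π = y_{Mesa}(277.2 − 5(y_{Mesa} + y_{Largo})) − 77y_{Mesa} − 0.5y_{Mesa}².
∂π/∂y_{Mesa} = 200.2 − 11y_{Mesa} − 5y_{Largo} = 0, so y_{Mesa} = 18.2 − (5/11)y_{Largo}.
By symmetry y_{Largo} = y_{Mesa}; substituting into the reaction function, (16/11)y_{Mesa} = 18.2 and y_{Mesa} = 12.5125.
Equilibrium price: P = 277.2 − 5·25.025 = 152.075.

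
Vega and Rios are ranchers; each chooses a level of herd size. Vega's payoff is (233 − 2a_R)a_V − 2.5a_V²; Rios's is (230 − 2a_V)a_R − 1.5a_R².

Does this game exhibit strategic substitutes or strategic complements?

strategic substitutes

Expanding Vega's payoff: 233a_V − 2a_Ra_V − 2.5a_V².
∂π/∂a_V = 233 − 2a_R − 5a_V = 0, so a_V = 46.6 − 0.4a_R.
The best-response slope da_V/da_R = −0.4 < 0: the reaction function is downward-sloping, so the choices are strategic substitutes.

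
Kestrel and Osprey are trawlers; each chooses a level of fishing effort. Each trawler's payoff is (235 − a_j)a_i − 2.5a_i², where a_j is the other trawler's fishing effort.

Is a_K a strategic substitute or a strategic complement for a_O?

Kestrel's payoff is (235 − a_O)a_K − 2.5a_K².
∂π/∂a_K = 235 − a_O − 5a_K = 0, so a_K = 47 − 0.2a_O.
The best-response slope da_K/da_O = −0.2 < 0: the reaction function is downward-sloping, so the choices are strategic substitutes.

strategic substitutes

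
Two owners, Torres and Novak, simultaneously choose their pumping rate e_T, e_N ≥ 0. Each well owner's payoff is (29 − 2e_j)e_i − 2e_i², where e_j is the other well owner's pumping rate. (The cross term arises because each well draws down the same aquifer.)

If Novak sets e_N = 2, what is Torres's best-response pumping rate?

6.25

Torres's payoff is (29 − 2e_N)e_T − 2e_T².
∂π/∂e_T = 29 − 2e_N − 4e_T = 0, so e_T = 7.25 − 0.5e_N.
At e_N = 2: e_T = 7.25 − 0.5·2 = 6.25.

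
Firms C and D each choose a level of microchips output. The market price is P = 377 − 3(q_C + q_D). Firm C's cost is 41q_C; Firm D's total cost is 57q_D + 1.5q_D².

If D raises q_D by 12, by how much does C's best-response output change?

Firm C's profit: π = q_C(377 − 3(q_C + q_D)) − 41q_C.
∂π/∂q_C = 336 − 6q_C − 3q_D = 0, so q_C = 56 − 0.5q_D.
The reaction-function slope is −0.5, so a 12-unit rise in q_D moves q_C by −0.5 × 12 = −6. C's best response falls — the actions are strategic substitutes.

-6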